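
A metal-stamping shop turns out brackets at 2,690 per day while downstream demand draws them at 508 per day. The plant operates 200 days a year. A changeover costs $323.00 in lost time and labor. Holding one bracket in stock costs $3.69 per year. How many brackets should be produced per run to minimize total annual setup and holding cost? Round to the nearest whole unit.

Annual demand D = 508 × 200 = 101,600.
Production build-up factor (1 − d/p) = 1 − 508/2,690 = 0.8112.
Q* = √(2DS / (H(1 − d/p))) = √(2 × 101,600 × 323 / (3.69 × 0.8112)).
= √(65,633,600 / 2.9932) ≈ 4682.725.

Q* ≈ 4,683 brackets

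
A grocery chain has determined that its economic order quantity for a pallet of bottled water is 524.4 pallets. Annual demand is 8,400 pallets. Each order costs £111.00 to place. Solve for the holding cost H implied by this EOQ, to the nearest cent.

H ≈ £6.78

Squaring Q* = √(2DS/H) gives Q*² = 2DS/H.
From Q* = √(2DS/H): H = 2DS / Q*² = 2 × 8,400 × 111 / 524.4² = 6.7812.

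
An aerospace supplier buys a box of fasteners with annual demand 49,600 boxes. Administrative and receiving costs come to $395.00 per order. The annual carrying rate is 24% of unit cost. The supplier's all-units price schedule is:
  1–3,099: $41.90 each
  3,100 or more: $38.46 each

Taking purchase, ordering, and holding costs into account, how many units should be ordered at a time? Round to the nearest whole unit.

Q* ≈ 3,100 boxes

Holding cost per unit per year at price C is H = 0.24·C.
For each price level, check whether its EOQ is feasible; otherwise the best quantity at that price is the breakpoint.
EOQ at $41.90 = 1974.0 (feasible in tier 1): TC = 49,600×$41.90 + (49,600/1974.0)×395 + (1974.0/2)×0.24×$41.90 = $2,098,090.30.
EOQ at $38.46 = 2060.4 < 3100, so use break Q=3100: TC = 49,600×$38.46 + (49,600/3100.0)×395 + (3100.0/2)×0.24×$38.46 = $1,928,243.12.
Lowest total cost is $1,928,243.12 at Q = 3100.0.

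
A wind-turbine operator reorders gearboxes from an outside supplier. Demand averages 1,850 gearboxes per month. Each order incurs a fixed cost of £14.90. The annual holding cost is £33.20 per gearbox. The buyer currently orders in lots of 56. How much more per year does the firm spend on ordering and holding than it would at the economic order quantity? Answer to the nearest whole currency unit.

Extra cost ≈ £2,150 per year

Annual demand D = 1,850 × 12 = 22,200.
EOQ = √(2DS/H) = √(2 × 22,200 × 14.9 / 33.2) ≈ 141.16.
Cost at Q* = (D/Q*)S + (Q*/2)H = √(2DSH) ≈ £4,686.55.
Cost at Q = 56: (22,200/56)×14.9 + (56/2)×33.2 = £5,906.79 + £929.60 = £6,836.39.
Excess = £6,836.39 − £4,686.55 = £2,149.83.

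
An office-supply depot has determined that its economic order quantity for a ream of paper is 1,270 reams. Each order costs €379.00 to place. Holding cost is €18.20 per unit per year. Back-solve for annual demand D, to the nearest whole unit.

D ≈ 38,727 reams per year

Invert the EOQ relation Q*² = 2DS/H.
From Q* = √(2DS/H): D = Q*²H / (2S) = 1,270² × 18.2 / (2 × 379) = 38726.623.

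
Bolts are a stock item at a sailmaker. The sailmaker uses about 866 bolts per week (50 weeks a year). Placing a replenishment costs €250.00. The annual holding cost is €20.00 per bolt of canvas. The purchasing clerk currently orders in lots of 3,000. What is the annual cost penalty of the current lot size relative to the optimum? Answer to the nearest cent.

Annual demand D = 866 × 50 = 43,300.
EOQ = √(2DS/H) = √(2 × 43,300 × 250 / 20) ≈ 1040.43.
Cost at Q* = (D/Q*)S + (Q*/2)H = √(2DSH) ≈ €20,808.65.
Cost at Q = 3,000: (43,300/3,000)×250 + (3,000/2)×20 = €3,608.33 + €30,000.00 = €33,608.33.
Excess = €33,608.33 − €20,808.65 = €12,799.68.

Extra cost ≈ €12,799.68 per year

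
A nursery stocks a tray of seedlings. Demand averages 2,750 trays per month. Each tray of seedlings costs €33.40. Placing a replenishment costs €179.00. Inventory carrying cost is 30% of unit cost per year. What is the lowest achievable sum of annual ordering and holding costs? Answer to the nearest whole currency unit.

Annual demand D = 2,750 × 12 = 33,000.
Holding cost H = 0.30 × €33.40 = €10.0200 per unit per year.
The optimal lot size = √(2DS/H) = √(2 × 33,000 × 179 / 10.02) ≈ 1085.84.
At Q*, ordering cost (D/Q*)S equals holding cost (Q*/2)H, each = √(DSH/2).
Minimum total = √(2DSH) = √(2 × 33,000 × 179 × 10.02) ≈ 10880.086.

TC* ≈ €10,880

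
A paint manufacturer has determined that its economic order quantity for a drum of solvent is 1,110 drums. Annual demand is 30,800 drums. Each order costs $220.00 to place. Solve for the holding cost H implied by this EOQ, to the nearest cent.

Squaring Q* = √(2DS/H) gives Q*² = 2DS/H.
From Q* = √(2DS/H): H = 2DS / Q*² = 2 × 30,800 × 220 / 1,110² = 10.9991.

H ≈ $11.00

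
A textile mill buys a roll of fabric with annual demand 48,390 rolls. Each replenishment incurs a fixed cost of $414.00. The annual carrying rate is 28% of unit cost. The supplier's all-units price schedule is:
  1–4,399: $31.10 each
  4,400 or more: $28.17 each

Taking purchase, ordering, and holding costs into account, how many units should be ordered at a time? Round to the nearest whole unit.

Holding cost per unit per year at price C is H = 0.28·C.
Candidates are each tier's EOQ (if it falls in that tier) and each price-break quantity.
EOQ at $31.10 = 2145.0 (feasible in tier 1): TC = 48,390×$31.10 + (48,390/2145.0)×414 + (2145.0/2)×0.28×$31.10 = $1,523,607.94.
EOQ at $28.17 = 2253.8 < 4400, so use break Q=4400: TC = 48,390×$28.17 + (48,390/4400.0)×414 + (4400.0/2)×0.28×$28.17 = $1,385,052.08.
Lowest total cost is $1,385,052.08 at Q = 4400.0.

Q* ≈ 4,400 rolls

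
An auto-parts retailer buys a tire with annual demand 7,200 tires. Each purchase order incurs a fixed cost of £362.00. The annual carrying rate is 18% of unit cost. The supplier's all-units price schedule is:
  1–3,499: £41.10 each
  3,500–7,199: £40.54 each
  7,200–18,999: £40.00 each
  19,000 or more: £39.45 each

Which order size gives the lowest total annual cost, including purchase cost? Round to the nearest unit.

Q* ≈ 839 tires

Holding cost per unit per year at price C is H = 0.18·C.
Candidates are each tier's EOQ (if it falls in that tier) and each price-break quantity.
EOQ at £41.10 = 839.4 (feasible in tier 1): TC = 7,200×£41.10 + (7,200/839.4)×362 + (839.4/2)×0.18×£41.10 = £302,130.02.
EOQ at £40.54 = 845.2 < 3500, so use break Q=3500: TC = 7,200×£40.54 + (7,200/3500.0)×362 + (3500.0/2)×0.18×£40.54 = £305,402.79.
EOQ at £40.00 = 850.9 < 7200, so use break Q=7200: TC = 7,200×£40.00 + (7,200/7200.0)×362 + (7200.0/2)×0.18×£40.00 = £314,282.00.
EOQ at £39.45 = 856.8 < 19000, so use break Q=19000: TC = 7,200×£39.45 + (7,200/19000.0)×362 + (19000.0/2)×0.18×£39.45 = £351,636.68.
Lowest total cost is £302,130.02 at Q = 839.4.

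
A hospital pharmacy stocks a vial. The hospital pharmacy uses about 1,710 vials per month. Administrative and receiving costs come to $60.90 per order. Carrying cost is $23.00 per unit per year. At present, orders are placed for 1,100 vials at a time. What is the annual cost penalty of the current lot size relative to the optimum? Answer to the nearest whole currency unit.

Annual demand D = 1,710 × 12 = 20,520.
EOQ = √(2DS/H) = √(2 × 20,520 × 60.9 / 23) ≈ 329.65.
Cost at Q* = (D/Q*)S + (Q*/2)H = √(2DSH) ≈ $7,581.87.
Cost at Q = 1,100: (20,520/1,100)×60.9 + (1,100/2)×23 = $1,136.06 + $12,650.00 = $13,786.06.
Excess = $13,786.06 − $7,581.87 = $6,204.19.

Extra cost ≈ $6,204 per year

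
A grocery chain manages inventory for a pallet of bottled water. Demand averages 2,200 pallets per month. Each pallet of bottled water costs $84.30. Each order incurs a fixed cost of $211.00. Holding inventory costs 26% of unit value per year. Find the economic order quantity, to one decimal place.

Q* ≈ 712.9 pallets

Annual demand D = 2,200 × 12 = 26,400.
Holding cost H = 0.26 × $84.30 = $21.9180 per unit per year.
EOQ = √(2DS / H) = √(2 × 26,400 × 211 / 21.918).
= √(11,140,800 / 21.918) = √508,294.5524 ≈ 712.948.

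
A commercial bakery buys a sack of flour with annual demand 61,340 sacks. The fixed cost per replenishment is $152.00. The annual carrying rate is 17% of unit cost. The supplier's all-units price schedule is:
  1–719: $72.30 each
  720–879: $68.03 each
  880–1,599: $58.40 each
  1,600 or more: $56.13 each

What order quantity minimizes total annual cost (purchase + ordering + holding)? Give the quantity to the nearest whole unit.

Q* ≈ 1,600 sacks

Holding cost per unit per year at price C is H = 0.17·C.
Evaluate total cost at each tier's feasible EOQ or, if the EOQ is below the tier, at the tier's minimum quantity.
Tier 1 ($72.30): EOQ = 1231.7 exceeds tier's upper bound 719, so this tier is dominated.
Tier 2 ($68.03): EOQ = 1269.8 exceeds tier's upper bound 879, so this tier is dominated.
EOQ at $58.40 = 1370.5 (feasible in tier 3): TC = 61,340×$58.40 + (61,340/1370.5)×152 + (1370.5/2)×0.17×$58.40 = $3,595,862.28.
EOQ at $56.13 = 1397.9 < 1600, so use break Q=1600: TC = 61,340×$56.13 + (61,340/1600.0)×152 + (1600.0/2)×0.17×$56.13 = $3,456,475.18.
Lowest total cost is $3,456,475.18 at Q = 1600.0.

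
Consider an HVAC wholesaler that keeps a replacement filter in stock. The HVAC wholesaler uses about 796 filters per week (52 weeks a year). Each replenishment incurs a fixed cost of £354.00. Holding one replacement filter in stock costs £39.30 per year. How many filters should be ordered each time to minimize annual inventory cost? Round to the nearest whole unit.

Annual demand D = 796 × 52 = 41,392.
EOQ = √(2DS / H) = √(2 × 41,392 × 354 / 39.3).
= √(29,305,536 / 39.3) = √745,687.9389 ≈ 863.532.

Q* ≈ 864 filters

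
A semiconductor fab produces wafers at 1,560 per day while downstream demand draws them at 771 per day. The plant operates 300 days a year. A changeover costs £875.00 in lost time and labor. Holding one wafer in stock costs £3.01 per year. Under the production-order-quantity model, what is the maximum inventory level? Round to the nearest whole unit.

I_max ≈ 8,247 wafers

Annual demand D = 771 × 300 = 231,300.
Production build-up factor (1 − d/p) = 1 − 771/1,560 = 0.5058.
Q* = √(2DS / (H(1 − d/p))) = √(2 × 231,300 × 875 / (3.01 × 0.5058)).
= √(404,775,000 / 1.5224) ≈ 16305.998.
Maximum inventory = Q*(1 − d/p) = 16305.998 × 0.5058 ≈ 8247.072.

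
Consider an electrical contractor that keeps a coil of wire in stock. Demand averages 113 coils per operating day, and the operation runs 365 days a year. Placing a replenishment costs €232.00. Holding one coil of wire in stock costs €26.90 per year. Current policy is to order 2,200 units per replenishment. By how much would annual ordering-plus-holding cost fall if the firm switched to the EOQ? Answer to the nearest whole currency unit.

Extra cost ≈ €11,250 per year

Annual demand D = 113 × 365 = 41,245.
EOQ = √(2DS/H) = √(2 × 41,245 × 232 / 26.9) ≈ 843.47.
Cost at Q* = (D/Q*)S + (Q*/2)H = √(2DSH) ≈ €22,689.28.
Cost at Q = 2,200: (41,245/2,200)×232 + (2,200/2)×26.9 = €4,349.47 + €29,590.00 = €33,939.47.
Excess = €33,939.47 − €22,689.28 = €11,250.19.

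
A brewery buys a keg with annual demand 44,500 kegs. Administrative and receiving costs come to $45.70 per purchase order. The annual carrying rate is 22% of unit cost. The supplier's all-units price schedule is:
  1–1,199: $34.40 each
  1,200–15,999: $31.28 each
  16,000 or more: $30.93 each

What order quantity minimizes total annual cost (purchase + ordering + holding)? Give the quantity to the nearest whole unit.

Holding cost per unit per year at price C is H = 0.22·C.
For each price level, check whether its EOQ is feasible; otherwise the best quantity at that price is the breakpoint.
EOQ at $34.40 = 733.1 (feasible in tier 1): TC = 44,500×$34.40 + (44,500/733.1)×45.7 + (733.1/2)×0.22×$34.40 = $1,536,348.09.
EOQ at $31.28 = 768.8 < 1200, so use break Q=1200: TC = 44,500×$31.28 + (44,500/1200.0)×45.7 + (1200.0/2)×0.22×$31.28 = $1,397,783.67.
EOQ at $30.93 = 773.1 < 16000, so use break Q=16000: TC = 44,500×$30.93 + (44,500/16000.0)×45.7 + (16000.0/2)×0.22×$30.93 = $1,430,948.90.
Lowest total cost is $1,397,783.67 at Q = 1200.0.

Q* ≈ 1,200 kegs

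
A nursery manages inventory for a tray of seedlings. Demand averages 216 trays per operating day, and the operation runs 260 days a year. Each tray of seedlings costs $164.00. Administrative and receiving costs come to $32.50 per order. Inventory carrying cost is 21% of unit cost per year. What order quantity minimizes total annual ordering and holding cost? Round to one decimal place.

Q* ≈ 325.6 trays

Annual demand D = 216 × 260 = 56,160.
Holding cost H = 0.21 × $164.00 = $34.4400 per unit per year.
EOQ = √(2DS / H) = √(2 × 56,160 × 32.5 / 34.44).
= √(3,650,400 / 34.44) = √105,993.0314 ≈ 325.566.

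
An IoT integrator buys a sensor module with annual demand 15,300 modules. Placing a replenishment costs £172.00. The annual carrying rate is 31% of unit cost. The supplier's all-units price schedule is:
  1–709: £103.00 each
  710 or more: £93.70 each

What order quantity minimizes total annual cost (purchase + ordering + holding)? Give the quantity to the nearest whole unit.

Q* ≈ 710 modules

Holding cost per unit per year at price C is H = 0.31·C.
Candidates are each tier's EOQ (if it falls in that tier) and each price-break quantity.
EOQ at £103.00 = 406.0 (feasible in tier 1): TC = 15,300×£103.00 + (15,300/406.0)×172 + (406.0/2)×0.31×£103.00 = £1,588,863.56.
EOQ at £93.70 = 425.7 < 710, so use break Q=710: TC = 15,300×£93.70 + (15,300/710.0)×172 + (710.0/2)×0.31×£93.70 = £1,447,628.16.
Lowest total cost is £1,447,628.16 at Q = 710.0.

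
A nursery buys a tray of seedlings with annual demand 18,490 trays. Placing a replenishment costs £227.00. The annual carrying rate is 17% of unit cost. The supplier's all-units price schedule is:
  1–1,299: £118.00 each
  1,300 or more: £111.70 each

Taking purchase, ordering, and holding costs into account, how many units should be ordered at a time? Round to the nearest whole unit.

Q* ≈ 1,300 trays

Holding cost per unit per year at price C is H = 0.17·C.
Evaluate total cost at each tier's feasible EOQ or, if the EOQ is below the tier, at the tier's minimum quantity.
EOQ at £118.00 = 646.9 (feasible in tier 1): TC = 18,490×£118.00 + (18,490/646.9)×227 + (646.9/2)×0.17×£118.00 = £2,194,796.63.
EOQ at £111.70 = 664.9 < 1300, so use break Q=1300: TC = 18,490×£111.70 + (18,490/1300.0)×227 + (1300.0/2)×0.17×£111.70 = £2,080,904.49.
Lowest total cost is £2,080,904.49 at Q = 1300.0.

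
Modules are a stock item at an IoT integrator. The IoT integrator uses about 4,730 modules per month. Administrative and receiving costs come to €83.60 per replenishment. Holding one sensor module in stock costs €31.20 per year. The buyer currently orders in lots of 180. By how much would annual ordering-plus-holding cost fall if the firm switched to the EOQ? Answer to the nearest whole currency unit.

Extra cost ≈ €11,962 per year

Annual demand D = 4,730 × 12 = 56,760.
EOQ = √(2DS/H) = √(2 × 56,760 × 83.6 / 31.2) ≈ 551.52.
Cost at Q* = (D/Q*)S + (Q*/2)H = √(2DSH) ≈ €17,207.45.
Cost at Q = 180: (56,760/180)×83.6 + (180/2)×31.2 = €26,361.87 + €2,808.00 = €29,169.87.
Excess = €29,169.87 − €17,207.45 = €11,962.41.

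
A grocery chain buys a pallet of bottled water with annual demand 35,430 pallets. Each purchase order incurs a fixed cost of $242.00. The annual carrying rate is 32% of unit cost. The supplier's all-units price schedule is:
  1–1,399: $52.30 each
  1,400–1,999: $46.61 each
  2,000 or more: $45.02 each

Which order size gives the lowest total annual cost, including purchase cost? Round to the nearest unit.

Holding cost per unit per year at price C is H = 0.32·C.
Candidates are each tier's EOQ (if it falls in that tier) and each price-break quantity.
EOQ at $52.30 = 1012.2 (feasible in tier 1): TC = 35,430×$52.30 + (35,430/1012.2)×242 + (1012.2/2)×0.32×$52.30 = $1,869,929.81.
EOQ at $46.61 = 1072.2 < 1400, so use break Q=1400: TC = 35,430×$46.61 + (35,430/1400.0)×242 + (1400.0/2)×0.32×$46.61 = $1,667,957.27.
EOQ at $45.02 = 1091.0 < 2000, so use break Q=2000: TC = 35,430×$45.02 + (35,430/2000.0)×242 + (2000.0/2)×0.32×$45.02 = $1,613,752.03.
Lowest total cost is $1,613,752.03 at Q = 2000.0.

Q* ≈ 2,000 pallets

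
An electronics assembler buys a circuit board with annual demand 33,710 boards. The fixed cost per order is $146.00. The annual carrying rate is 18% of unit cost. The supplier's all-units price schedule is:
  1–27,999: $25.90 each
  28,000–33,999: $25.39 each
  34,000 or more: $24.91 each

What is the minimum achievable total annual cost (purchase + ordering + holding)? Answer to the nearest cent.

Holding cost per unit per year at price C is H = 0.18·C.
For each price level, check whether its EOQ is feasible; otherwise the best quantity at that price is the breakpoint.
EOQ at $25.90 = 1453.1 (feasible in tier 1): TC = 33,710×$25.90 + (33,710/1453.1)×146 + (1453.1/2)×0.18×$25.90 = $879,863.18.
EOQ at $25.39 = 1467.6 < 28000, so use break Q=28000: TC = 33,710×$25.39 + (33,710/28000.0)×146 + (28000.0/2)×0.18×$25.39 = $920,055.47.
EOQ at $24.91 = 1481.7 < 34000, so use break Q=34000: TC = 33,710×$24.91 + (33,710/34000.0)×146 + (34000.0/2)×0.18×$24.91 = $916,085.45.
Lowest total cost among the candidates is at Q = 1453.1.

TC* ≈ $879,863.18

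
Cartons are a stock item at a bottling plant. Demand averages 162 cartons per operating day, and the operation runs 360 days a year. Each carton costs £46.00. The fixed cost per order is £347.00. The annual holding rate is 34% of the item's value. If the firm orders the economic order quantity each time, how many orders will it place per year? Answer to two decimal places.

N ≈ 36.25 orders per year

Annual demand D = 162 × 360 = 58,320.
Holding cost H = 0.34 × £46.00 = £15.6400 per unit per year.
The optimal lot size = √(2DS/H) = √(2 × 58,320 × 347 / 15.64) ≈ 1608.68.
Orders per year = D / Q* = 58,320 / 1608.68 ≈ 36.253.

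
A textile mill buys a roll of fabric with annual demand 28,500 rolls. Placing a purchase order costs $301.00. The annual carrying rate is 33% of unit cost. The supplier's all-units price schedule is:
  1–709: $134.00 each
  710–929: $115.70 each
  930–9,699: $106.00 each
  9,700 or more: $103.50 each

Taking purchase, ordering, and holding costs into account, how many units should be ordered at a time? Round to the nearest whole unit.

Holding cost per unit per year at price C is H = 0.33·C.
For each price level, check whether its EOQ is feasible; otherwise the best quantity at that price is the breakpoint.
EOQ at $134.00 = 622.9 (feasible in tier 1): TC = 28,500×$134.00 + (28,500/622.9)×301 + (622.9/2)×0.33×$134.00 = $3,846,544.19.
EOQ at $115.70 = 670.3 < 710, so use break Q=710: TC = 28,500×$115.70 + (28,500/710.0)×301 + (710.0/2)×0.33×$115.70 = $3,323,086.65.
EOQ at $106.00 = 700.3 < 930, so use break Q=930: TC = 28,500×$106.00 + (28,500/930.0)×301 + (930.0/2)×0.33×$106.00 = $3,046,489.89.
EOQ at $103.50 = 708.8 < 9700, so use break Q=9700: TC = 28,500×$103.50 + (28,500/9700.0)×301 + (9700.0/2)×0.33×$103.50 = $3,116,286.13.
Lowest total cost is $3,046,489.89 at Q = 930.0.

Q* ≈ 930 rolls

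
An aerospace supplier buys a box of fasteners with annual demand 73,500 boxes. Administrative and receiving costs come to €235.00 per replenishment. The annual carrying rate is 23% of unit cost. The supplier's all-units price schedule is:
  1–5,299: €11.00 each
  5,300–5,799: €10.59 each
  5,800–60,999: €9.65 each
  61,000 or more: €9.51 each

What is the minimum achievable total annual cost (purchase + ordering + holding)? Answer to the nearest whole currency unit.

TC* ≈ €718,690

Holding cost per unit per year at price C is H = 0.23·C.
Evaluate total cost at each tier's feasible EOQ or, if the EOQ is below the tier, at the tier's minimum quantity.
EOQ at €11.00 = 3695.2 (feasible in tier 1): TC = 73,500×€11.00 + (73,500/3695.2)×235 + (3695.2/2)×0.23×€11.00 = €817,848.74.
EOQ at €10.59 = 3766.0 < 5300, so use break Q=5300: TC = 73,500×€10.59 + (73,500/5300.0)×235 + (5300.0/2)×0.23×€10.59 = €788,078.57.
EOQ at €9.65 = 3945.2 < 5800, so use break Q=5800: TC = 73,500×€9.65 + (73,500/5800.0)×235 + (5800.0/2)×0.23×€9.65 = €718,689.57.
EOQ at €9.51 = 3974.1 < 61000, so use break Q=61000: TC = 73,500×€9.51 + (73,500/61000.0)×235 + (61000.0/2)×0.23×€9.51 = €765,980.81.
Lowest total cost among the candidates is at Q = 5800.0.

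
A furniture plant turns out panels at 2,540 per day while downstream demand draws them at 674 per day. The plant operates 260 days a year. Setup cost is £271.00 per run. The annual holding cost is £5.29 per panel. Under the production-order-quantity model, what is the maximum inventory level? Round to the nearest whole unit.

Annual demand D = 674 × 260 = 175,240.
Production build-up factor (1 − d/p) = 1 − 674/2,540 = 0.7346.
Q* = √(2DS / (H(1 − d/p))) = √(2 × 175,240 × 271 / (5.29 × 0.7346)).
= √(94,980,080 / 3.8863) ≈ 4943.670.
Maximum inventory = Q*(1 − d/p) = 4943.670 × 0.7346 ≈ 3631.846.

I_max ≈ 3,632 panels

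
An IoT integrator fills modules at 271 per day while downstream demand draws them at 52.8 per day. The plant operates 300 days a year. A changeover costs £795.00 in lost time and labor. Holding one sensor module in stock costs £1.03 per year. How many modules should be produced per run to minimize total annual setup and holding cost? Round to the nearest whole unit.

Q* ≈ 5,511 modules

Annual demand D = 52.8 × 300 = 15,840.
Production build-up factor (1 − d/p) = 1 − 52.8/271 = 0.8052.
Q* = √(2DS / (H(1 − d/p))) = √(2 × 15,840 × 795 / (1.03 × 0.8052)).
= √(25,185,600 / 0.8293) ≈ 5510.802.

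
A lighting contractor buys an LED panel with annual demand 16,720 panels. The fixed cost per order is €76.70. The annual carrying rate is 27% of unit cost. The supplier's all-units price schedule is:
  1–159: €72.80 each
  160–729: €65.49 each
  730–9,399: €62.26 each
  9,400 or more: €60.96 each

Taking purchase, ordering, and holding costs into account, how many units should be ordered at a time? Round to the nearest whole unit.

Q* ≈ 730 panels

Holding cost per unit per year at price C is H = 0.27·C.
Evaluate total cost at each tier's feasible EOQ or, if the EOQ is below the tier, at the tier's minimum quantity.
Tier 1 (€72.80): EOQ = 361.2 exceeds tier's upper bound 159, so this tier is dominated.
EOQ at €65.49 = 380.9 (feasible in tier 2): TC = 16,720×€65.49 + (16,720/380.9)×76.7 + (380.9/2)×0.27×€65.49 = €1,101,727.22.
EOQ at €62.26 = 390.6 < 730, so use break Q=730: TC = 16,720×€62.26 + (16,720/730.0)×76.7 + (730.0/2)×0.27×€62.26 = €1,048,879.67.
EOQ at €60.96 = 394.8 < 9400, so use break Q=9400: TC = 16,720×€60.96 + (16,720/9400.0)×76.7 + (9400.0/2)×0.27×€60.96 = €1,096,745.87.
Lowest total cost is €1,048,879.67 at Q = 730.0.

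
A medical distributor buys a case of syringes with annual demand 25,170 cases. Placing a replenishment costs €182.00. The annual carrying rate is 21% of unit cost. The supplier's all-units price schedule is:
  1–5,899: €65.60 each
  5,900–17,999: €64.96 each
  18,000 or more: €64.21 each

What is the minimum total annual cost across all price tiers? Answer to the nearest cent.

TC* ≈ €1,662,386.50

Holding cost per unit per year at price C is H = 0.21·C.
Evaluate total cost at each tier's feasible EOQ or, if the EOQ is below the tier, at the tier's minimum quantity.
EOQ at €65.60 = 815.5 (feasible in tier 1): TC = 25,170×€65.60 + (25,170/815.5)×182 + (815.5/2)×0.21×€65.60 = €1,662,386.50.
EOQ at €64.96 = 819.5 < 5900, so use break Q=5900: TC = 25,170×€64.96 + (25,170/5900.0)×182 + (5900.0/2)×0.21×€64.96 = €1,676,062.35.
EOQ at €64.21 = 824.3 < 18000, so use break Q=18000: TC = 25,170×€64.21 + (25,170/18000.0)×182 + (18000.0/2)×0.21×€64.21 = €1,737,777.10.
Lowest total cost among the candidates is at Q = 815.5.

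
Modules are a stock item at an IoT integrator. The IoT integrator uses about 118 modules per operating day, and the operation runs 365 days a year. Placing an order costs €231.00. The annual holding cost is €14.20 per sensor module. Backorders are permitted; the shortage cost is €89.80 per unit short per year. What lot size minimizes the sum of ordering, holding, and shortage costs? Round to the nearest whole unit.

Annual demand D = 118 × 365 = 43,070.
With planned backorders, Q* = √(2DS/H) · √((H+B)/B).
√(2DS/H) = √(2 × 43,070 × 231 / 14.2) = 1183.762.
√((H+B)/B) = √((14.2+89.8)/89.8) = 1.0762.
Q* ≈ 1273.922.

Q* ≈ 1,274 modules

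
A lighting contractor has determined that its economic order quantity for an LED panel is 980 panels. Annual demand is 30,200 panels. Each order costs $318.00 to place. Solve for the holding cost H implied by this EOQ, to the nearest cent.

H ≈ $20.00

Squaring Q* = √(2DS/H) gives Q*² = 2DS/H.
From Q* = √(2DS/H): H = 2DS / Q*² = 2 × 30,200 × 318 / 980² = 19.9992.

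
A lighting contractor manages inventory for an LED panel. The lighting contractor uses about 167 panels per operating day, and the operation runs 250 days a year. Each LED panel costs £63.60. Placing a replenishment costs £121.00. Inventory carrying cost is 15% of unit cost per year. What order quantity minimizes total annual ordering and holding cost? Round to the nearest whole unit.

Annual demand D = 167 × 250 = 41,750.
Holding cost H = 0.15 × £63.60 = £9.5400 per unit per year.
EOQ = √(2DS / H) = √(2 × 41,750 × 121 / 9.54).
= √(10,103,500 / 9.54) = √1,059,067.086 ≈ 1029.110.

Q* ≈ 1,029 panels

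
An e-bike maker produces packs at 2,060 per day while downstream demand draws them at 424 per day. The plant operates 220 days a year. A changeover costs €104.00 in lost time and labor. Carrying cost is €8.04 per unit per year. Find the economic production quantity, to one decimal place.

Annual demand D = 424 × 220 = 93,280.
Production build-up factor (1 − d/p) = 1 − 424/2,060 = 0.7942.
Q* = √(2DS / (H(1 − d/p))) = √(2 × 93,280 × 104 / (8.04 × 0.7942)).
= √(19,402,240 / 6.3852) ≈ 1743.171.

Q* ≈ 1,743.2 packs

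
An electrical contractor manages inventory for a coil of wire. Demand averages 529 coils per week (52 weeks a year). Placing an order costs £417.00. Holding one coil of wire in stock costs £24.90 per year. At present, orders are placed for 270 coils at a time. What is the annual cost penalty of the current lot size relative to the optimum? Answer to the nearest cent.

Annual demand D = 529 × 52 = 27,508.
EOQ = √(2DS/H) = √(2 × 27,508 × 417 / 24.9) ≈ 959.87.
Cost at Q* = (D/Q*)S + (Q*/2)H = √(2DSH) ≈ £23,900.79.
Cost at Q = 270: (27,508/270)×417 + (270/2)×24.9 = £42,484.58 + £3,361.50 = £45,846.08.
Excess = £45,846.08 − £23,900.79 = £21,945.29.

Extra cost ≈ £21,945.29 per year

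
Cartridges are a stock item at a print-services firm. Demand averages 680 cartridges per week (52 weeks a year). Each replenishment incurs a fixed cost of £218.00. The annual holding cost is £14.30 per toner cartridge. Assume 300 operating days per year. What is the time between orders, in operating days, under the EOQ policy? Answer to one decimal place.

Annual demand D = 680 × 52 = 35,360.
Q* = √(2DS/H) = √(2 × 35,360 × 218 / 14.3) ≈ 1038.32.
Cycle time = Q*/D × 300 = 1038.32 / 35,360 × 300 ≈ 8.809 days.

T ≈ 8.8 days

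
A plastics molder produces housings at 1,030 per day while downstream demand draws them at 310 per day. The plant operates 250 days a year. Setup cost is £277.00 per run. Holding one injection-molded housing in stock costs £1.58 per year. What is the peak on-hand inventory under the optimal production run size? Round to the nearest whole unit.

I_max ≈ 4,358 housings

Annual demand D = 310 × 250 = 77,500.
Production build-up factor (1 − d/p) = 1 − 310/1,030 = 0.6990.
Q* = √(2DS / (H(1 − d/p))) = √(2 × 77,500 × 277 / (1.58 × 0.6990)).
= √(42,935,000 / 1.1045) ≈ 6234.901.
Maximum inventory = Q*(1 − d/p) = 6234.901 × 0.6990 ≈ 4358.377.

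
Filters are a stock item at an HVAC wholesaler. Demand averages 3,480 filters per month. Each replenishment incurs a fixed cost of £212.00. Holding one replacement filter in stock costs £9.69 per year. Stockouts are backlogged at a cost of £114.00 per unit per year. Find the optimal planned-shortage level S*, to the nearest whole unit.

S* ≈ 110 filters

Annual demand D = 3,480 × 12 = 41,760.
With planned backorders, Q* = √(2DS/H) · √((H+B)/B).
√(2DS/H) = √(2 × 41,760 × 212 / 9.69) = 1351.765.
√((H+B)/B) = √((9.69+114)/114) = 1.0416.
Q* ≈ 1408.044.
S* = Q* · H/(H+B) = 1408.044 × 9.69/123.69 ≈ 110.308.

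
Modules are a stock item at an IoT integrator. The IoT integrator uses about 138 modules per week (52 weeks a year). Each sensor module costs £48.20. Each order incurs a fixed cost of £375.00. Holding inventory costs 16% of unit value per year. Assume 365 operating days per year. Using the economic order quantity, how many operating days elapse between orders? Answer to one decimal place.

T ≈ 42.5 days

Annual demand D = 138 × 52 = 7,176.
Holding cost H = 0.16 × £48.20 = £7.7120 per unit per year.
EOQ = √(2DS/H) = √(2 × 7,176 × 375 / 7.712) ≈ 835.39.
Cycle time = Q*/D × 365 = 835.39 / 7,176 × 365 ≈ 42.491 days.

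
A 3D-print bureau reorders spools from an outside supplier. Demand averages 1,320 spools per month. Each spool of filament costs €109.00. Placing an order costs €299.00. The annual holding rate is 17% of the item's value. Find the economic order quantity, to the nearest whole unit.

Q* ≈ 715 spools

Annual demand D = 1,320 × 12 = 15,840.
Holding cost H = 0.17 × €109.00 = €18.5300 per unit per year.
EOQ = √(2DS / H) = √(2 × 15,840 × 299 / 18.53).
= √(9,472,320 / 18.53) = √511,188.3432 ≈ 714.974.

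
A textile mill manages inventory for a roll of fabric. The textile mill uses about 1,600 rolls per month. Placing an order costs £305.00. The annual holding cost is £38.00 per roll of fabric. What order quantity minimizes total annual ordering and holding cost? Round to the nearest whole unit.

Annual demand D = 1,600 × 12 = 19,200.
EOQ = √(2DS / H) = √(2 × 19,200 × 305 / 38).
= √(11,712,000 / 38) = √308,210.5263 ≈ 555.167.

Q* ≈ 555 rolls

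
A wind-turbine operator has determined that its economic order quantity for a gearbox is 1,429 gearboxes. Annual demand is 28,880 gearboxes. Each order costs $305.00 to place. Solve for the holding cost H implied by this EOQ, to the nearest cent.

Squaring Q* = √(2DS/H) gives Q*² = 2DS/H.
From Q* = √(2DS/H): H = 2DS / Q*² = 2 × 28,880 × 305 / 1,429² = 8.6271.

H ≈ $8.63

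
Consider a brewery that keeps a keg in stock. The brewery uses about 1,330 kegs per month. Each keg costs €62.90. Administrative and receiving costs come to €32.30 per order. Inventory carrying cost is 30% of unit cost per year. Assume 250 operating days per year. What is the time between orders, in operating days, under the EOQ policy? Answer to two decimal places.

T ≈ 3.66 days

Annual demand D = 1,330 × 12 = 15,960.
Holding cost H = 0.30 × €62.90 = €18.8700 per unit per year.
EOQ = √(2DS/H) = √(2 × 15,960 × 32.3 / 18.87) ≈ 233.75.
Cycle time = Q*/D × 250 = 233.75 / 15,960 × 250 ≈ 3.661 days.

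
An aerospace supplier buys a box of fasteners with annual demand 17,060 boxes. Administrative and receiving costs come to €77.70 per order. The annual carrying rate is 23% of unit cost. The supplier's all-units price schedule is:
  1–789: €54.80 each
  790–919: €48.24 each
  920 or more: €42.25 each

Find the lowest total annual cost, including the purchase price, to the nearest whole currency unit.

Holding cost per unit per year at price C is H = 0.23·C.
Evaluate total cost at each tier's feasible EOQ or, if the EOQ is below the tier, at the tier's minimum quantity.
EOQ at €54.80 = 458.6 (feasible in tier 1): TC = 17,060×€54.80 + (17,060/458.6)×77.7 + (458.6/2)×0.23×€54.80 = €940,668.55.
EOQ at €48.24 = 488.8 < 790, so use break Q=790: TC = 17,060×€48.24 + (17,060/790.0)×77.7 + (790.0/2)×0.23×€48.24 = €829,034.93.
EOQ at €42.25 = 522.3 < 920, so use break Q=920: TC = 17,060×€42.25 + (17,060/920.0)×77.7 + (920.0/2)×0.23×€42.25 = €726,695.88.
Lowest total cost among the candidates is at Q = 920.0.

TC* ≈ €726,696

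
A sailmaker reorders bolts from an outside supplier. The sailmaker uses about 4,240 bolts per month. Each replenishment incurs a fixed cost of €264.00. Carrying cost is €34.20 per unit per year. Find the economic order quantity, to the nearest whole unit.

Annual demand D = 4,240 × 12 = 50,880.
EOQ = √(2DS / H) = √(2 × 50,880 × 264 / 34.2).
= √(26,864,640 / 34.2) = √785,515.7895 ≈ 886.293.

Q* ≈ 886 bolts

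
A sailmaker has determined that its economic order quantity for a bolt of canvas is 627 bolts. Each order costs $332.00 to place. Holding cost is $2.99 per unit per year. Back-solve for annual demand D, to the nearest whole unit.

Invert the EOQ relation Q*² = 2DS/H.
From Q* = √(2DS/H): D = Q*²H / (2S) = 627² × 2.99 / (2 × 332) = 1770.265.

D ≈ 1,770 bolts per year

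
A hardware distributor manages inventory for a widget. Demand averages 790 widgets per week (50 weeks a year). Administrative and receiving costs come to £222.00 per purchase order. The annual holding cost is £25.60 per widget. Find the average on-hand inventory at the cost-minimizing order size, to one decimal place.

Average inventory ≈ 413.8 widgets

Annual demand D = 790 × 50 = 39,500.
The optimal lot size = √(2DS/H) = √(2 × 39,500 × 222 / 25.6) ≈ 827.69.
Average inventory = Q*/2 ≈ 827.69 / 2 = 413.847.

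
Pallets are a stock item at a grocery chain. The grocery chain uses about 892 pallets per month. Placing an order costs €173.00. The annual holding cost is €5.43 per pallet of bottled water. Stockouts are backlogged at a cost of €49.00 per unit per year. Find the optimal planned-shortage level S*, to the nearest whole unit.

Annual demand D = 892 × 12 = 10,704.
With planned backorders, Q* = √(2DS/H) · √((H+B)/B).
√(2DS/H) = √(2 × 10,704 × 173 / 5.43) = 825.869.
√((H+B)/B) = √((5.43+49)/49) = 1.0540.
Q* ≈ 870.427.
S* = Q* · H/(H+B) = 870.427 × 5.43/54.43 ≈ 86.835.

S* ≈ 87 pallets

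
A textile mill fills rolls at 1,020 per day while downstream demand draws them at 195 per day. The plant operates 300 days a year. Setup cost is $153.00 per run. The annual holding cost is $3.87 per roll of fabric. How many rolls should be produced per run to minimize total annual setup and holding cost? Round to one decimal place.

Q* ≈ 2,391.4 rolls

Annual demand D = 195 × 300 = 58,500.
Production build-up factor (1 − d/p) = 1 − 195/1,020 = 0.8088.
Q* = √(2DS / (H(1 − d/p))) = √(2 × 58,500 × 153 / (3.87 × 0.8088)).
= √(17,901,000 / 3.1301) ≈ 2391.422.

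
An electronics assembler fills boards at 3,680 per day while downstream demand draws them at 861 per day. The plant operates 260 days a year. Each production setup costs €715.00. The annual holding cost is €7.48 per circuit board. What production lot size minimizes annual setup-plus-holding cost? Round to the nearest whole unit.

Q* ≈ 7,474 boards

Annual demand D = 861 × 260 = 223,860.
Production build-up factor (1 − d/p) = 1 − 861/3,680 = 0.7660.
Q* = √(2DS / (H(1 − d/p))) = √(2 × 223,860 × 715 / (7.48 × 0.7660)).
= √(320,119,800 / 5.7299) ≈ 7474.495.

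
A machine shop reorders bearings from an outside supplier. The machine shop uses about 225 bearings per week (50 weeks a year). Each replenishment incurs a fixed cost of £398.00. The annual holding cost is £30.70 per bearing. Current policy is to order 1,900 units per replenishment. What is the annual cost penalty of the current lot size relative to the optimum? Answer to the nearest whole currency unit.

Annual demand D = 225 × 50 = 11,250.
EOQ = √(2DS/H) = √(2 × 11,250 × 398 / 30.7) ≈ 540.09.
Cost at Q* = (D/Q*)S + (Q*/2)H = √(2DSH) ≈ £16,580.67.
Cost at Q = 1,900: (11,250/1,900)×398 + (1,900/2)×30.7 = £2,356.58 + £29,165.00 = £31,521.58.
Excess = £31,521.58 − £16,580.67 = £14,940.91.

Extra cost ≈ £14,941 per year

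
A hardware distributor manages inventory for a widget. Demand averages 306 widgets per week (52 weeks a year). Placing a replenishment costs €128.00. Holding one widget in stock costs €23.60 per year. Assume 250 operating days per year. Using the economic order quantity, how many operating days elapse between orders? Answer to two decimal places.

T ≈ 6.53 days

Annual demand D = 306 × 52 = 15,912.
EOQ = √(2DS/H) = √(2 × 15,912 × 128 / 23.6) ≈ 415.46.
Cycle time = Q*/D × 250 = 415.46 / 15,912 × 250 ≈ 6.527 days.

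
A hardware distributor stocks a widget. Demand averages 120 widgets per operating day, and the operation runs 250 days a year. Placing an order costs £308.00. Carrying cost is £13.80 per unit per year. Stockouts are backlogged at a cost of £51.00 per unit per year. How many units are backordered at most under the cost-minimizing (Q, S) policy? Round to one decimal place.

Annual demand D = 120 × 250 = 30,000.
With planned backorders, Q* = √(2DS/H) · √((H+B)/B).
√(2DS/H) = √(2 × 30,000 × 308 / 13.8) = 1157.208.
√((H+B)/B) = √((13.8+51)/51) = 1.1272.
Q* ≈ 1304.409.
S* = Q* · H/(H+B) = 1304.409 × 13.8/64.8 ≈ 277.791.

S* ≈ 277.8 widgets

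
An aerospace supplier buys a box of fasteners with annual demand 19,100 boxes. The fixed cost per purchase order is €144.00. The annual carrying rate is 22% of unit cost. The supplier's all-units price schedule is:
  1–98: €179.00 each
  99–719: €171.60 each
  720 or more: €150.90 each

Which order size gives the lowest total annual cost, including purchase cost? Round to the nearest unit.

Q* ≈ 720 boxes

Holding cost per unit per year at price C is H = 0.22·C.
For each price level, check whether its EOQ is feasible; otherwise the best quantity at that price is the breakpoint.
Tier 1 (€179.00): EOQ = 373.7 exceeds tier's upper bound 98, so this tier is dominated.
EOQ at €171.60 = 381.7 (feasible in tier 2): TC = 19,100×€171.60 + (19,100/381.7)×144 + (381.7/2)×0.22×€171.60 = €3,291,970.63.
EOQ at €150.90 = 407.1 < 720, so use break Q=720: TC = 19,100×€150.90 + (19,100/720.0)×144 + (720.0/2)×0.22×€150.90 = €2,897,961.28.
Lowest total cost is €2,897,961.28 at Q = 720.0.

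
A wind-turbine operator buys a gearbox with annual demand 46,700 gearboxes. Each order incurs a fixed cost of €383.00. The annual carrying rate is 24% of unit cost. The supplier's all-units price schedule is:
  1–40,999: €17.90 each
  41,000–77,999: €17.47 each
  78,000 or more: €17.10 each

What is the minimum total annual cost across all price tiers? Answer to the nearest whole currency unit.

Holding cost per unit per year at price C is H = 0.24·C.
Candidates are each tier's EOQ (if it falls in that tier) and each price-break quantity.
EOQ at €17.90 = 2885.6 (feasible in tier 1): TC = 46,700×€17.90 + (46,700/2885.6)×383 + (2885.6/2)×0.24×€17.90 = €848,326.67.
EOQ at €17.47 = 2920.9 < 41000, so use break Q=41000: TC = 46,700×€17.47 + (46,700/41000.0)×383 + (41000.0/2)×0.24×€17.47 = €902,237.65.
EOQ at €17.10 = 2952.4 < 78000, so use break Q=78000: TC = 46,700×€17.10 + (46,700/78000.0)×383 + (78000.0/2)×0.24×€17.10 = €958,855.31.
Lowest total cost among the candidates is at Q = 2885.6.

TC* ≈ €848,327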